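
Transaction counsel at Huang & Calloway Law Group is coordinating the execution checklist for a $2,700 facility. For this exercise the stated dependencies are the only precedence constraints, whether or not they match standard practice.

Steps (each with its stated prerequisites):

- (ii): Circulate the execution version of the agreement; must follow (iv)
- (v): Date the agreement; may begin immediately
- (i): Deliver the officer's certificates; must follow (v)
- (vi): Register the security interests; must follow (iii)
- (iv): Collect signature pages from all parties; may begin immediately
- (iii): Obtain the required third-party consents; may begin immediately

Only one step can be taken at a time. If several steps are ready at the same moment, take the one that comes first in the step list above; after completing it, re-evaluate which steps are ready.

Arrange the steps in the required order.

(v) (i) (iv) (ii) (iii) (vi)

Nothing is required for (v), (iv) and (iii). (v) is listed earlier → (v) first.
Now (i), (iv) and (iii) have their prerequisites met. (i) is listed earlier, so (i) next.
Ready: (iv) and (iii). (iv) is listed earlier → (iv).
(ii) now also ready, so the ready set is {(ii), (iii)}; (ii) is listed earlier → (ii).
(iii) is the only step now ready → (iii).
(vi) is the only step now ready → (vi).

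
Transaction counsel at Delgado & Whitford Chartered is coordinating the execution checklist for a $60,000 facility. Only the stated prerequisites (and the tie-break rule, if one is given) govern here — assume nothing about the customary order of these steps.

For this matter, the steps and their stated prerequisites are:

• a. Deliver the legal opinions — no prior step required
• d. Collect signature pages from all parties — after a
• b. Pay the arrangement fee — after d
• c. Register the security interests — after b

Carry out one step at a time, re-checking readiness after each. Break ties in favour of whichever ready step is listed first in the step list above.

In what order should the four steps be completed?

a → d → b → c

a is the only step with nothing outstanding, so it goes first.
d needed a, now all done → d.
Next only b has its prerequisites met → b.
That leaves c as the only ready step → c.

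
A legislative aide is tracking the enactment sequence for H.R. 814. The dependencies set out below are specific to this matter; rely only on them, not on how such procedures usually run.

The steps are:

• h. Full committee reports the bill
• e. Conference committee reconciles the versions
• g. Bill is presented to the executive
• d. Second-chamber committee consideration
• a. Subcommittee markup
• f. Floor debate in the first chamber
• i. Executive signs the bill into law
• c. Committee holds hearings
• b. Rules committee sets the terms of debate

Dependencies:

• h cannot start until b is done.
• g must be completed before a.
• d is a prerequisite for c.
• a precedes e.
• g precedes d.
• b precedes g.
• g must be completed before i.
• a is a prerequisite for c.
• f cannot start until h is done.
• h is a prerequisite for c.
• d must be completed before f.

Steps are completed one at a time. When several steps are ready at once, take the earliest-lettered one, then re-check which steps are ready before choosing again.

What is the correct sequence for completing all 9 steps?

Only b has no prerequisites, so it is first.
Ready: g and h. g has the earlier label → g.
Ready: a, d, h and i. a has the earlier label → a.
e now also ready, so the ready set is {d, e, h, i}; d has the earlier label → d.
Now e, h and i have their prerequisites met. e has the earlier label, so e next.
h and i are both available; h has the earlier label → h.
c, f and i are all available; c has the earlier label → c.
Now f and i have their prerequisites met. f has the earlier label, so f next.
i needed g, now all done → i.

b g a d e h c f i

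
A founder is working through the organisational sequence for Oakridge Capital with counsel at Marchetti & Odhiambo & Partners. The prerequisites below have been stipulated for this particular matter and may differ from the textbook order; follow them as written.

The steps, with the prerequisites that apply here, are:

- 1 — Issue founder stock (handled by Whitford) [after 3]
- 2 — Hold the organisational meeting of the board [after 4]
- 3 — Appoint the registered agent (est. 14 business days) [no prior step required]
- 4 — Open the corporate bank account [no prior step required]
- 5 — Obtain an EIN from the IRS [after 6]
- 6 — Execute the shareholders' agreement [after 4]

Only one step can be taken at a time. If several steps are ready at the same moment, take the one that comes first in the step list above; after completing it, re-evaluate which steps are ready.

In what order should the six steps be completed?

3, 1, 4, 2, 6, 5

Nothing is required for 3 and 4. 3 is listed earlier → 3 first.
Now 1 and 4 have their prerequisites met. 1 is listed earlier, so 1 next.
4 is the only step now ready → 4.
Ready: 2 and 6. 2 is listed earlier → 2.
6 needed 4, now all done → 6.
That leaves 5 as the only ready step → 5.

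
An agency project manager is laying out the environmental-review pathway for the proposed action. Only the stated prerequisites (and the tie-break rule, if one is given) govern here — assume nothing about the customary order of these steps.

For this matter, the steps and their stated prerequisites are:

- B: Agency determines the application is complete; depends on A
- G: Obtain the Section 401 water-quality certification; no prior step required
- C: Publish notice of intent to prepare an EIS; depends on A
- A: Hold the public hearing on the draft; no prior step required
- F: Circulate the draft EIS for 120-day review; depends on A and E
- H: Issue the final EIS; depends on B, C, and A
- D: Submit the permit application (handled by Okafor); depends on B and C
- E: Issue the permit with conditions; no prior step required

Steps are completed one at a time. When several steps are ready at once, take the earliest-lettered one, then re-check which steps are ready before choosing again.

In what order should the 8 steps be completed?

A, B, C, D, E, F, G, H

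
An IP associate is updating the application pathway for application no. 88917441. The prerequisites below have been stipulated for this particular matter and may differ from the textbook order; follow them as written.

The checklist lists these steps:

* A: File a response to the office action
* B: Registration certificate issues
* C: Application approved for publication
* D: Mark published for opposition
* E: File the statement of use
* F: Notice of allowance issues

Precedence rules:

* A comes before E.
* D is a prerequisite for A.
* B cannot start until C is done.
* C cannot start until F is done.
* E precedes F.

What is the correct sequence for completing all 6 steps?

D is the only step with nothing outstanding, so it goes first.
Next only A has its prerequisites met → A.
That leaves E as the only ready step → E.
F needed E, now all done → F.
C is the only step now ready → C.
B needed C, now all done → B.

D, A, E, F, C, B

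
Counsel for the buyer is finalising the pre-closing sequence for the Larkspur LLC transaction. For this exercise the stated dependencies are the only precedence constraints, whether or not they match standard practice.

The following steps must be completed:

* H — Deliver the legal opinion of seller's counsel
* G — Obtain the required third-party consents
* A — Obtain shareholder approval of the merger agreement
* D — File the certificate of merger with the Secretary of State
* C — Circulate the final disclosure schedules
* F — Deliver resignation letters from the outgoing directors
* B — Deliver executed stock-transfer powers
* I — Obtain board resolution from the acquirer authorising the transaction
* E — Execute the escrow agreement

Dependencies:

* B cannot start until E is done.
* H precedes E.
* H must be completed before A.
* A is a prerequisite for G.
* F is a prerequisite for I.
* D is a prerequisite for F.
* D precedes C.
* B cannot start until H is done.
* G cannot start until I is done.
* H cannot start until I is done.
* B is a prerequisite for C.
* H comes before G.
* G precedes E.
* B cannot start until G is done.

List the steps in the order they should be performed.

D F I H A G E B C

D is the only step with nothing outstanding, so it goes first.
F needed D, now all done → F.
I is the only step now ready → I.
H needed I, now all done → H.
A needed H, now all done → A.
G needed H, A and I, now all done → G.
E needed H and G, now all done → E.
Next only B has its prerequisites met → B.
C needed D and B, now all done → C.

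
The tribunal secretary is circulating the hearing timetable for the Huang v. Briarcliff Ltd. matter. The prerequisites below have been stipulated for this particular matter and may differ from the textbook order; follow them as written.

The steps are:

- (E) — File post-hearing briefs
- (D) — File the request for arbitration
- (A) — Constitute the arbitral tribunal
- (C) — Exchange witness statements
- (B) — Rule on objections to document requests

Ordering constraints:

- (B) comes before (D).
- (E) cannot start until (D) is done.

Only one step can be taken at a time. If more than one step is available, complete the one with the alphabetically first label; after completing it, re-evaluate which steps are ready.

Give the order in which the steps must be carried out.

(A), (B), (C), (D), (E)

Nothing is required for (A), (B) and (C). (A) has the earlier label → (A) first.
Now (B) and (C) have their prerequisites met. (B) has the earlier label, so (B) next.
Now (C) and (D) have their prerequisites met. (C) has the earlier label, so (C) next.
That leaves (D) as the only ready step → (D).
(E) is the only step now ready → (E).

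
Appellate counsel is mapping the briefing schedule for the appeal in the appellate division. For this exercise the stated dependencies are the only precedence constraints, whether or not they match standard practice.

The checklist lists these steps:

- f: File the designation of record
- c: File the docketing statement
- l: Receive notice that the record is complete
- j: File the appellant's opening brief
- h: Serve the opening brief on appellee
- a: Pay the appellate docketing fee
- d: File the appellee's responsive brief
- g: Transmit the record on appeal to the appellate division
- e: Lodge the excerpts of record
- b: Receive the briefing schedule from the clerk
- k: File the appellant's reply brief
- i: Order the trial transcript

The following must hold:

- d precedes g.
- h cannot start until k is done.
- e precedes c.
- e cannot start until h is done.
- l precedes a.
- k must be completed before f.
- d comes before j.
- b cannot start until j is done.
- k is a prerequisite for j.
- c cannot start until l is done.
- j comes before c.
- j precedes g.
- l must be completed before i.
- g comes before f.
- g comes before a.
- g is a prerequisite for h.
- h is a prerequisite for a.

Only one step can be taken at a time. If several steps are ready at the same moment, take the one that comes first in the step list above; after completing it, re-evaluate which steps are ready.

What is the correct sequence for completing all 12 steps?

l, d and k have no prerequisites; l is listed earlier, so l is first.
Now d, k and i have their prerequisites met. d is listed earlier, so d next.
Now k and i have their prerequisites met. k is listed earlier, so k next.
j and i are both available; j is listed earlier → j.
g and b now also ready, so the ready set is {g, b, i}; g is listed earlier → g.
Ready: f, h, b and i. f is listed earlier → f.
h, b and i are all available; h is listed earlier → h.
a and e now also ready, so the ready set is {a, e, b, i}; a is listed earlier → a.
Ready: e, b and i. e is listed earlier → e.
c, b and i are all available; c is listed earlier → c.
Now b and i have their prerequisites met. b is listed earlier, so b next.
i is the only step now ready → i.

l, d, k, j, g, f, h, a, e, c, b, i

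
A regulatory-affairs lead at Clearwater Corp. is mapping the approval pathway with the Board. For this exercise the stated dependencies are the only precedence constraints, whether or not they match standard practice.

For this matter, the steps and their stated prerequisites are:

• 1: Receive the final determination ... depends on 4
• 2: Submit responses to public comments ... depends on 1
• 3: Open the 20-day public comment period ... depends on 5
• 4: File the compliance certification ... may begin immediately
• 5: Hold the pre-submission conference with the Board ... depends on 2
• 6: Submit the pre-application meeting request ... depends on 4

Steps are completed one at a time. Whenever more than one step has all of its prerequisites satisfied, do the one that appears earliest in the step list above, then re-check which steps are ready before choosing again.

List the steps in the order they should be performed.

Only 4 has no prerequisites, so it is first.
Now 1 and 6 have their prerequisites met. 1 is listed earlier, so 1 next.
2 now also ready, so the ready set is {2, 6}; 2 is listed earlier → 2.
Ready: 5 and 6. 5 is listed earlier → 5.
Ready: 3 and 6. 3 is listed earlier → 3.
6 needed 4, now all done → 6.

4 1 2 5 3 6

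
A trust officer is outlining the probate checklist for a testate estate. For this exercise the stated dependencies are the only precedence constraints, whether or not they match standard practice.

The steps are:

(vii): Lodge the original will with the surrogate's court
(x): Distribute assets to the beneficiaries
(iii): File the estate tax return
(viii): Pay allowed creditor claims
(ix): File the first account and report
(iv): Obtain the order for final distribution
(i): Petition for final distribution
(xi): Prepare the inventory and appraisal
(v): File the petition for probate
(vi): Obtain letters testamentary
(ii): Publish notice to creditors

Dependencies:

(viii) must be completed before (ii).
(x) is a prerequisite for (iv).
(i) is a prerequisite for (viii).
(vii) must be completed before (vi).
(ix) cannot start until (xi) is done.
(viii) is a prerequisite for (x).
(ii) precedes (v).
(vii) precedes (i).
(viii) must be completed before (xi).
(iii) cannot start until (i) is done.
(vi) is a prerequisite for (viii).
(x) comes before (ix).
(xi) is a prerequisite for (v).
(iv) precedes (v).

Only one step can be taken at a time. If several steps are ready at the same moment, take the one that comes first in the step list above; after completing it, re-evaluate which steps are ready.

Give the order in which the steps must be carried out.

(vii) has no prerequisites → (vii) first.
(i) and (vi) are both available; (i) is listed earlier → (i).
(iii) now also ready, so the ready set is {(iii), (vi)}; (iii) is listed earlier → (iii).
That leaves (vi) as the only ready step → (vi).
(viii) needed (i) and (vi), now all done → (viii).
(x), (xi) and (ii) are all available; (x) is listed earlier → (x).
(iv) now also ready, so the ready set is {(iv), (xi), (ii)}; (iv) is listed earlier → (iv).
Now (xi) and (ii) have their prerequisites met. (xi) is listed earlier, so (xi) next.
(ix) now also ready, so the ready set is {(ix), (ii)}; (ix) is listed earlier → (ix).
(ii) needed (viii), now all done → (ii).
(v) is the only step now ready → (v).

(vii) (i) (iii) (vi) (viii) (x) (iv) (xi) (ix) (ii) (v)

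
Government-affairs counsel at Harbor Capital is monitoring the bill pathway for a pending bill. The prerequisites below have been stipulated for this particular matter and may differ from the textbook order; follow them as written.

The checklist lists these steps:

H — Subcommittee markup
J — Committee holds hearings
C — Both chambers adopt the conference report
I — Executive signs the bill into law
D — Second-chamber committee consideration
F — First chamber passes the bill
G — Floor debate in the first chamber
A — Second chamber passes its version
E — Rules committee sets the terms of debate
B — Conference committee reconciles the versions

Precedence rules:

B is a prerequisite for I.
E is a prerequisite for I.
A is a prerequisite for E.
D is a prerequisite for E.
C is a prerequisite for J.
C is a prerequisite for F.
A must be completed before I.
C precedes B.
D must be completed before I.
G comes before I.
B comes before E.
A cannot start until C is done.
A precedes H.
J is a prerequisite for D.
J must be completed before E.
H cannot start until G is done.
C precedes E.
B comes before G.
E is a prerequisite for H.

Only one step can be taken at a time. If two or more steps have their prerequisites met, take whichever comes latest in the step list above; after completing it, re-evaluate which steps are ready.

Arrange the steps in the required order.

C → B → A → G → F → J → D → E → I → H

Only C has no prerequisites, so it is first.
Now B, A, F and J have their prerequisites met. B is listed later, so B next.
Now A, G, F and J have their prerequisites met. A is listed later, so A next.
Ready: G, F and J. G is listed later → G.
Now F and J have their prerequisites met. F is listed later, so F next.
That leaves J as the only ready step → J.
D needed J, now all done → D.
That leaves E as the only ready step → E.
Now I and H have their prerequisites met. I is listed later, so I next.
Next only H has its prerequisites met → H.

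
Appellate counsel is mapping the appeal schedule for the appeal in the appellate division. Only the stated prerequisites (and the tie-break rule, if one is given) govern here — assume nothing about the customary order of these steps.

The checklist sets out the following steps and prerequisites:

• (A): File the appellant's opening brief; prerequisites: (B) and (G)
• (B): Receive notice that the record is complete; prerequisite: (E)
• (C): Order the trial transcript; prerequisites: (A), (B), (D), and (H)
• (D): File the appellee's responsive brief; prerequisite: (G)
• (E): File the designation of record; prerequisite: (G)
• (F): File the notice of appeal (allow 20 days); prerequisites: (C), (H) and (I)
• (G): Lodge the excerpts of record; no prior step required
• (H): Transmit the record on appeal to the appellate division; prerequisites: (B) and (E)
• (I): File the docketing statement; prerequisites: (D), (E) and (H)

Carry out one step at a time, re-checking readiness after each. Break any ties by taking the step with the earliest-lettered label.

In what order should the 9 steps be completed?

(G), (D), (E), (B), (A), (H), (C), (I), (F)

(G) is the only step with nothing outstanding, so it goes first.
Now (D) and (E) have their prerequisites met. (D) has the earlier label, so (D) next.
Next only (E) has its prerequisites met → (E).
(B) needed (E), now all done → (B).
Now (A) and (H) have their prerequisites met. (A) has the earlier label, so (A) next.
Next only (H) has its prerequisites met → (H).
Now (C) and (I) have their prerequisites met. (C) has the earlier label, so (C) next.
(I) is the only step now ready → (I).
That leaves (F) as the only ready step → (F).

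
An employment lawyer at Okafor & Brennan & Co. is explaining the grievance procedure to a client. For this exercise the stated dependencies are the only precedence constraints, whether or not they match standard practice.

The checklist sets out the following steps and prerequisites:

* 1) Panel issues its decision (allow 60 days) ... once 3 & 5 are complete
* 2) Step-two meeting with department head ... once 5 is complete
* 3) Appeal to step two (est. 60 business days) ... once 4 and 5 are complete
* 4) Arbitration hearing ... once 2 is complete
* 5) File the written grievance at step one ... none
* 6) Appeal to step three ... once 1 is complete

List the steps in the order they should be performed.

5 2 4 3 1 6

5 is the only step with nothing outstanding, so it goes first.
2 is the only step now ready → 2.
4 is the only step now ready → 4.
3 needed 4 and 5, now all done → 3.
1 is the only step now ready → 1.
6 needed 1, now all done → 6.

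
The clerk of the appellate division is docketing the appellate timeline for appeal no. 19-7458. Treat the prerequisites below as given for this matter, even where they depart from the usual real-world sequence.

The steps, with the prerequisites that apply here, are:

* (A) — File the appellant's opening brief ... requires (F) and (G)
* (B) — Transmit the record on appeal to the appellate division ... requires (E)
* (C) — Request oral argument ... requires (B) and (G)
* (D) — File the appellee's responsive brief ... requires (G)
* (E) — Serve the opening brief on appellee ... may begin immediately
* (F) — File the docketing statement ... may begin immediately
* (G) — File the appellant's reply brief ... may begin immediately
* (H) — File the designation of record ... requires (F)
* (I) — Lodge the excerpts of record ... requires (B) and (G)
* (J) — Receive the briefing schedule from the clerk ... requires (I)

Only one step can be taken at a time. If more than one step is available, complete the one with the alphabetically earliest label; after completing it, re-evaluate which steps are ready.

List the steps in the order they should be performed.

(E), (F) and (G) have no prerequisites; (E) has the earlier label, so (E) is first.
(B), (F) and (G) are all available; (B) has the earlier label → (B).
Now (F) and (G) have their prerequisites met. (F) has the earlier label, so (F) next.
(H) now also ready, so the ready set is {(G), (H)}; (G) has the earlier label → (G).
(A), (C), (D) and (I) now also ready, so the ready set is {(A), (C), (D), (H), (I)}; (A) has the earlier label → (A).
Ready: (C), (D), (H) and (I). (C) has the earlier label → (C).
Ready: (D), (H) and (I). (D) has the earlier label → (D).
Now (H) and (I) have their prerequisites met. (H) has the earlier label, so (H) next.
That leaves (I) as the only ready step → (I).
That leaves (J) as the only ready step → (J).

(E) (B) (F) (G) (A) (C) (D) (H) (I) (J)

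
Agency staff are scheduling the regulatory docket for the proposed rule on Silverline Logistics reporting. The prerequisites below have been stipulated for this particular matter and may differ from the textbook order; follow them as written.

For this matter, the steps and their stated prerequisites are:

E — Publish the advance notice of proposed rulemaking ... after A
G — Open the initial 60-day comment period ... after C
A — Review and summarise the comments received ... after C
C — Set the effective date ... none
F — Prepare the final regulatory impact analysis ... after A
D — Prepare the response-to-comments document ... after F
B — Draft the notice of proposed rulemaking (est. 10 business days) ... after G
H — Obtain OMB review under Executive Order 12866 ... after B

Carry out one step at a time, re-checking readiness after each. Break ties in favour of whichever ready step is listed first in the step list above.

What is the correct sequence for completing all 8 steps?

Only C has no prerequisites, so it is first.
Ready: G and A. G is listed earlier → G.
Ready: A and B. A is listed earlier → A.
Now E, F and B have their prerequisites met. E is listed earlier, so E next.
Ready: F and B. F is listed earlier → F.
D and B are both available; D is listed earlier → D.
B is the only step now ready → B.
That leaves H as the only ready step → H.

C, G, A, E, F, D, B, H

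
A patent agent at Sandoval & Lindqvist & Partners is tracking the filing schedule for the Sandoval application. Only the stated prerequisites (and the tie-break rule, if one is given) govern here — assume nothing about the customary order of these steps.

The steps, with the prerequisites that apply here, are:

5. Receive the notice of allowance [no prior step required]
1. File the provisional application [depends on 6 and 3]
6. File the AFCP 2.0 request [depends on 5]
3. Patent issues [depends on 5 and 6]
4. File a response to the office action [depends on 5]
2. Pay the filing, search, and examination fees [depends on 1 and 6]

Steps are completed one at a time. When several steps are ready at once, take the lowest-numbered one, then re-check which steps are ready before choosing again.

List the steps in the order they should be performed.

5, 4, 6, 3, 1, 2

Only 5 has no prerequisites, so it is first.
Now 4 and 6 have their prerequisites met. 4 has the earlier label, so 4 next.
6 needed 5, now all done → 6.
Next only 3 has its prerequisites met → 3.
Next only 1 has its prerequisites met → 1.
2 needed 1 and 6, now all done → 2.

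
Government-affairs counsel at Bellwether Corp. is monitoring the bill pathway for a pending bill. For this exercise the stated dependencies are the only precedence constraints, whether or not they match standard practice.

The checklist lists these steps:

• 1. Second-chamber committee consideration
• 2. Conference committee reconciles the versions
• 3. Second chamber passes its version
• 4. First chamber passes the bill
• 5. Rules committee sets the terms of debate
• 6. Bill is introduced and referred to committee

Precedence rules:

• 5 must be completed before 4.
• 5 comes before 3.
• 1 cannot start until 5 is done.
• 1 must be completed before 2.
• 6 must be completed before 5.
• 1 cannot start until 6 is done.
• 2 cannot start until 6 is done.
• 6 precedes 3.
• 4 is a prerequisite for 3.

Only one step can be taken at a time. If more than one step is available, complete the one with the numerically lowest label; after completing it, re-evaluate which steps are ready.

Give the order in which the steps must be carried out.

Only 6 has no prerequisites, so it is first.
That leaves 5 as the only ready step → 5.
Now 1 and 4 have their prerequisites met. 1 has the earlier label, so 1 next.
2 now also ready, so the ready set is {2, 4}; 2 has the earlier label → 2.
4 needed 5, now all done → 4.
3 is the only step now ready → 3.

6 5 1 2 4 3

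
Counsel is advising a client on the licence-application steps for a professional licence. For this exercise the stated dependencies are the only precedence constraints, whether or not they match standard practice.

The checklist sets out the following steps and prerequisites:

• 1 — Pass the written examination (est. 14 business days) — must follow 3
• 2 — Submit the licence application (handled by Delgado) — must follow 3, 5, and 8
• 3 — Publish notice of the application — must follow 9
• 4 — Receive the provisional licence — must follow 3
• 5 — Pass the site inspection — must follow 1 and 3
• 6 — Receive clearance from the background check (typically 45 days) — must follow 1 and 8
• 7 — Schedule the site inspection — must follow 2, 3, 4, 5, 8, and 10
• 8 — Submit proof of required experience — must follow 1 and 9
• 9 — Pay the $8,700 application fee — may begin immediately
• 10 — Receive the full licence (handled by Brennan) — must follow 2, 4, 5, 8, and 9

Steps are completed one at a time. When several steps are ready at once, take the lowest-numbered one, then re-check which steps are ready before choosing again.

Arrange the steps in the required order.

9 3 1 4 5 8 2 6 10 7

Only 9 has no prerequisites, so it is first.
3 needed 9, now all done → 3.
Now 1 and 4 have their prerequisites met. 1 has the earlier label, so 1 next.
5 and 8 now also ready, so the ready set is {4, 5, 8}; 4 has the earlier label → 4.
Now 5 and 8 have their prerequisites met. 5 has the earlier label, so 5 next.
8 needed 1 and 9, now all done → 8.
Ready: 2 and 6. 2 has the earlier label → 2.
Now 6 and 10 have their prerequisites met. 6 has the earlier label, so 6 next.
That leaves 10 as the only ready step → 10.
7 needed 2, 3, 4, 5, 8 and 10, now all done → 7.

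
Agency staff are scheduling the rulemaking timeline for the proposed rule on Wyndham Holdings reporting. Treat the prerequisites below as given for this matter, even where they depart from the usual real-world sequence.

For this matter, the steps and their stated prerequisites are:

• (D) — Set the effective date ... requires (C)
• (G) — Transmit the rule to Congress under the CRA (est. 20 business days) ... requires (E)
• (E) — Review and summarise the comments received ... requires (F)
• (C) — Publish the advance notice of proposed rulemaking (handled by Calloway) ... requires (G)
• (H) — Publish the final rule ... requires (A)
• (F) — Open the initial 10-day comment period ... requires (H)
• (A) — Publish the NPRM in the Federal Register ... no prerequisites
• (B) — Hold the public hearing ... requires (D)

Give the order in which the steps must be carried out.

Only (A) has no prerequisites, so it is first.
Next only (H) has its prerequisites met → (H).
(F) needed (H), now all done → (F).
(E) needed (F), now all done → (E).
(G) is the only step now ready → (G).
(C) is the only step now ready → (C).
(D) is the only step now ready → (D).
(B) needed (D), now all done → (B).

(A), (H), (F), (E), (G), (C), (D), (B)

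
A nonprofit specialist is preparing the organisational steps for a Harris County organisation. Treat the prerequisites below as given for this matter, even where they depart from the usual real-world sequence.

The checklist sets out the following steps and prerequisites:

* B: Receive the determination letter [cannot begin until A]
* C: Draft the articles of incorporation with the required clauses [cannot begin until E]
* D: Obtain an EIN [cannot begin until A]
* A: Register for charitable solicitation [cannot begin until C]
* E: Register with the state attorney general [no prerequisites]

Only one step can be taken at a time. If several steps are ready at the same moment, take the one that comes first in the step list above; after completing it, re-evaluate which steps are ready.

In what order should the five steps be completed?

Only E has no prerequisites, so it is first.
That leaves C as the only ready step → C.
Next only A has its prerequisites met → A.
B and D are both available; B is listed earlier → B.
That leaves D as the only ready step → D.

E C A B D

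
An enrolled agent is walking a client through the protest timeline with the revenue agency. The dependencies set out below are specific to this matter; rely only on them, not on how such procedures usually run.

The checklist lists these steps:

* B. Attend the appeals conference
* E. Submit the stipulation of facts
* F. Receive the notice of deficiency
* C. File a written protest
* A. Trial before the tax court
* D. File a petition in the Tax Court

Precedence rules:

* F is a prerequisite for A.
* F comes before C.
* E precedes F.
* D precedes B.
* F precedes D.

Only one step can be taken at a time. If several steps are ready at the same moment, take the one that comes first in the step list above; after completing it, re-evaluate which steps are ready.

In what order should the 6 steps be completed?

E is the only step with nothing outstanding, so it goes first.
F needed E, now all done → F.
C, A and D are all available; C is listed earlier → C.
Now A and D have their prerequisites met. A is listed earlier, so A next.
Next only D has its prerequisites met → D.
That leaves B as the only ready step → B.

E → F → C → A → D → B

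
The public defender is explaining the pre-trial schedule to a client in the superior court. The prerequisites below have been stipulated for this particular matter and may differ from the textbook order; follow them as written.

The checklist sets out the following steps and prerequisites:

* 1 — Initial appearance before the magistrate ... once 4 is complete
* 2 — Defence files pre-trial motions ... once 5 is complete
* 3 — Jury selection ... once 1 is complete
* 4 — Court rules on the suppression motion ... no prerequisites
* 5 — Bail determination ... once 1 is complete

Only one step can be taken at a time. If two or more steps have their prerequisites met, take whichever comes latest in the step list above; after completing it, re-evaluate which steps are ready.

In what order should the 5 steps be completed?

4 is the only step with nothing outstanding, so it goes first.
1 needed 4, now all done → 1.
5 and 3 are both available; 5 is listed later → 5.
3 and 2 are both available; 3 is listed later → 3.
2 needed 5, now all done → 2.

4, 1, 5, 3, 2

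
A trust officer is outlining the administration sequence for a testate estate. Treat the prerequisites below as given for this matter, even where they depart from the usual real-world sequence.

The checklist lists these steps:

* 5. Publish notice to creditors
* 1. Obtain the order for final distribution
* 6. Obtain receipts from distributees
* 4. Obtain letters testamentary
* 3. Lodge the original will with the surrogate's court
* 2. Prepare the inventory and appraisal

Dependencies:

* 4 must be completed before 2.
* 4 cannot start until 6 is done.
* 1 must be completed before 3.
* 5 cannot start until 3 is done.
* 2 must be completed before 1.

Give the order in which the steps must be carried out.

6, 4, 2, 1, 3, 5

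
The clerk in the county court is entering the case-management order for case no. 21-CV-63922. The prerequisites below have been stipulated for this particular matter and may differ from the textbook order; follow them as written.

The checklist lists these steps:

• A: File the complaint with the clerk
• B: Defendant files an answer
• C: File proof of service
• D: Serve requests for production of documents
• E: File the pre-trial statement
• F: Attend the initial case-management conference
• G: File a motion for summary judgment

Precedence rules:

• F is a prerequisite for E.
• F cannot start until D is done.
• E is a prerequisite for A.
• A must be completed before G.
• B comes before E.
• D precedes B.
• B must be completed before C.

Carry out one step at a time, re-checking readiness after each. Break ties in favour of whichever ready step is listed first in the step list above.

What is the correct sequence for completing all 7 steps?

D, B, C, F, E, A, G

D is the only step with nothing outstanding, so it goes first.
B and F are both available; B is listed earlier → B.
C now also ready, so the ready set is {C, F}; C is listed earlier → C.
F needed D, now all done → F.
E needed B and F, now all done → E.
That leaves A as the only ready step → A.
That leaves G as the only ready step → G.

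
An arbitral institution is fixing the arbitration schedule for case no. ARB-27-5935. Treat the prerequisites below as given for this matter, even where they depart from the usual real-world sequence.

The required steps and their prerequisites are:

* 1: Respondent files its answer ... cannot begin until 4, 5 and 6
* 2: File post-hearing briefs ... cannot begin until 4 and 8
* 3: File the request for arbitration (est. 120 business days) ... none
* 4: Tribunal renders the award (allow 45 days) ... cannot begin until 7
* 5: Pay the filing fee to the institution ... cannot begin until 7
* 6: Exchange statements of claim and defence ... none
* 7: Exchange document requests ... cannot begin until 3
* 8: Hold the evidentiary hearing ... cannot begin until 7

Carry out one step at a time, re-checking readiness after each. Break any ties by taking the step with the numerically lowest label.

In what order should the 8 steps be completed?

3 and 6 have no prerequisites; 3 has the earlier label, so 3 is first.
7 now also ready, so the ready set is {6, 7}; 6 has the earlier label → 6.
7 needed 3, now all done → 7.
4, 5 and 8 are all available; 4 has the earlier label → 4.
Now 5 and 8 have their prerequisites met. 5 has the earlier label, so 5 next.
1 now also ready, so the ready set is {1, 8}; 1 has the earlier label → 1.
8 is the only step now ready → 8.
2 is the only step now ready → 2.

3 → 6 → 7 → 4 → 5 → 1 → 8 → 2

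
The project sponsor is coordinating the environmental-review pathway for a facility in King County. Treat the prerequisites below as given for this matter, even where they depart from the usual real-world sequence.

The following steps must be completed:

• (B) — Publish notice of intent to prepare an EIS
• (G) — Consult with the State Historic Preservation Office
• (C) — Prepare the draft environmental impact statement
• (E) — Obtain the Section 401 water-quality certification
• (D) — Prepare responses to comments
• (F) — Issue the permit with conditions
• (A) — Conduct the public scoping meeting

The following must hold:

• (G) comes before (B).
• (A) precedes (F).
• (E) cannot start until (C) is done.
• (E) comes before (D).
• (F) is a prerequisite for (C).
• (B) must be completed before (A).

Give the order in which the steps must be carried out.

(G), (B), (A), (F), (C), (E), (D)

(G) is the only step with nothing outstanding, so it goes first.
(B) needed (G), now all done → (B).
(A) needed (B), now all done → (A).
(F) needed (A), now all done → (F).
Next only (C) has its prerequisites met → (C).
That leaves (E) as the only ready step → (E).
That leaves (D) as the only ready step → (D).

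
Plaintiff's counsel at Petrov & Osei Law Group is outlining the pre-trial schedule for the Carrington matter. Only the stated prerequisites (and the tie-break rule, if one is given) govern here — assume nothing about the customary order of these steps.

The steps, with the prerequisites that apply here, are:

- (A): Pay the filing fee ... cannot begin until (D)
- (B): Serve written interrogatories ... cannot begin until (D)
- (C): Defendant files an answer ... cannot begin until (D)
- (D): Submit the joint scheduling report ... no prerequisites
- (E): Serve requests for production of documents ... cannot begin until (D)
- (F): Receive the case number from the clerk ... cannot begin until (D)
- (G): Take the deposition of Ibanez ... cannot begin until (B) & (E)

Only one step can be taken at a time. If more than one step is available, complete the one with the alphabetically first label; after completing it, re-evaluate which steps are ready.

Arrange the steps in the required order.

(D), (A), (B), (C), (E), (F), (G)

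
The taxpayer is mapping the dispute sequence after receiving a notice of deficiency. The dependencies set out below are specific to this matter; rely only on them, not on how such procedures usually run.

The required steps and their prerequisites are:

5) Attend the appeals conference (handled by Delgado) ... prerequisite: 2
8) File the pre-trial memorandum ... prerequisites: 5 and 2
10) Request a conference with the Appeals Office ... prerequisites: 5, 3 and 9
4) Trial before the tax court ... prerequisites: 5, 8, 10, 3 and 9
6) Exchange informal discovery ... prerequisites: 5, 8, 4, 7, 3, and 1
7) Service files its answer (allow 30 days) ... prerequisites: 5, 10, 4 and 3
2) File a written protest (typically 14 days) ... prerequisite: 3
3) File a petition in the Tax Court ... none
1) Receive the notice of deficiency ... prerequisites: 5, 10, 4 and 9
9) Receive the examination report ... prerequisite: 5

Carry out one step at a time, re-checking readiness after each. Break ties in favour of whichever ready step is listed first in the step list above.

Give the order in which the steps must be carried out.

3, 2, 5, 8, 9, 10, 4, 7, 1, 6

3 has no prerequisites → 3 first.
2 is the only step now ready → 2.
5 is the only step now ready → 5.
Now 8 and 9 have their prerequisites met. 8 is listed earlier, so 8 next.
Next only 9 has its prerequisites met → 9.
10 needed 5, 3 and 9, now all done → 10.
That leaves 4 as the only ready step → 4.
7 and 1 are both available; 7 is listed earlier → 7.
Next only 1 has its prerequisites met → 1.
6 needed 5, 8, 4, 7, 3 and 1, now all done → 6.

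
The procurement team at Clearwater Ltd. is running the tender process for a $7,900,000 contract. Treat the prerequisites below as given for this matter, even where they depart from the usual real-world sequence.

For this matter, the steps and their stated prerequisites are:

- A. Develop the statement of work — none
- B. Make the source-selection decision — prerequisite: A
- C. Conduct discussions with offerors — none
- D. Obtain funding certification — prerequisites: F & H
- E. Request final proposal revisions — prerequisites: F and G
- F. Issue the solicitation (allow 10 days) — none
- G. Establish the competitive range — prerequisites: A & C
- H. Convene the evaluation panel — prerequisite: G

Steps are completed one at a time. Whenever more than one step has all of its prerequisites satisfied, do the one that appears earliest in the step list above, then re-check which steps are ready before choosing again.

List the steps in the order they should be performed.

A, C and F have no prerequisites; A is listed earlier, so A is first.
B now also ready, so the ready set is {B, C, F}; B is listed earlier → B.
Now C and F have their prerequisites met. C is listed earlier, so C next.
Now F and G have their prerequisites met. F is listed earlier, so F next.
Next only G has its prerequisites met → G.
Now E and H have their prerequisites met. E is listed earlier, so E next.
H needed G, now all done → H.
D needed F and H, now all done → D.

A B C F G E H D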